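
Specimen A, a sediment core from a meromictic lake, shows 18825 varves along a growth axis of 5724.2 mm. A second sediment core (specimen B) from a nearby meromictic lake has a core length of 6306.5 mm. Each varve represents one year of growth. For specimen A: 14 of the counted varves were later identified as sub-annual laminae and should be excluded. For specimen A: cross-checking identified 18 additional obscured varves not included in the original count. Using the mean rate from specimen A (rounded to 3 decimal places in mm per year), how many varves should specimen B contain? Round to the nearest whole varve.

20745 varves

Specimen A: true varve count = 18825 − 14 + 18 = 18829.
A: Mean rate = 5724.2 mm / 18829 years ≈ 0.304 mm/yr.
For B, 6306.5 / 0.304 = 20745.07 years ≈ 20745 varves.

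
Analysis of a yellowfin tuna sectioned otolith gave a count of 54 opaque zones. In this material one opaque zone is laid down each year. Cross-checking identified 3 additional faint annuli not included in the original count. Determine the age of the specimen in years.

Correcting the raw count gives 54 + 3 = 57 true opaque zones.
One opaque zone per year makes the duration 57 years.

57 years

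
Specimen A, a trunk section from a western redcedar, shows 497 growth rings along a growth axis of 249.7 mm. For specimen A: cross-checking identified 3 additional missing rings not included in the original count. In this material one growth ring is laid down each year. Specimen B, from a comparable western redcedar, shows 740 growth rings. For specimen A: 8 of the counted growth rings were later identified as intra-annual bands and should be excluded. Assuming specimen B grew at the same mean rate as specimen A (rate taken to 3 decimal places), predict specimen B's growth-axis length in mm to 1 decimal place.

375.9 mm

Specimen A: adjusted count: 497 − 8 + 3 = 492 growth rings.
A: Mean rate = 249.7 mm / 492 years ≈ 0.508 mm/year.
B's length ≈ 0.508 × 740 = 375.9 mm.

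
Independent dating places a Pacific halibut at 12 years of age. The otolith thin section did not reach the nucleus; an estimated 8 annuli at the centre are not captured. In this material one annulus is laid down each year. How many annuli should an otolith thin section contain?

4 annuli

Expected annuli over 12 years: 12.
12 − 8 missed = 4 annuli expected in the prepared section.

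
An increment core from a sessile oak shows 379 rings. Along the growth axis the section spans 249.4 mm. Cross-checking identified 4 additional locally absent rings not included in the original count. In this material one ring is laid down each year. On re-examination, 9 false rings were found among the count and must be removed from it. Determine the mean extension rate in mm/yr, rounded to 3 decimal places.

0.667 mm/yr

True ring count = 379 − 9 + 4 = 374.
Mean rate = 249.4 mm / 374 years ≈ 0.667 mm/yr.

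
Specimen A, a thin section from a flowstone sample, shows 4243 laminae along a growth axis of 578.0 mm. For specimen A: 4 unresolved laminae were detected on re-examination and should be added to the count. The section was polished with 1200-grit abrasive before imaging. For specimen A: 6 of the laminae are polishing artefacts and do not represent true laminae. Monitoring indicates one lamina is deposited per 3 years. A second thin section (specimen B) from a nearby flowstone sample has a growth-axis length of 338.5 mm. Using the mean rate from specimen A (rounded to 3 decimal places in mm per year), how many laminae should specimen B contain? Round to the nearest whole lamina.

2507 laminae

Specimen A: adjusted count: 4243 − 6 + 4 = 4241 laminae.
Specimen A: 4241 laminae at 3 years each span 4241 × 3 = 12723 years.
A: Extension rate ≈ 578.0 / 12723 = 0.045 mm per year.
B spans 338.5 / 0.045 = 7522.22 years; at 3 years per lamina that is 7522.22 / 3 ≈ 2507 laminae.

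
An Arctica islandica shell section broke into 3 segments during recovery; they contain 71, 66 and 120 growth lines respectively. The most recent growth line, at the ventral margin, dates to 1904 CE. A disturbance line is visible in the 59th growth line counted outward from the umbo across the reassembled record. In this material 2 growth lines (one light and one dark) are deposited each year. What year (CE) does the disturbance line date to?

1805 CE

Total growth lines = 71 + 66 + 120 = 257.
257 − 59 = 198 growth lines lie beyond the disturbance line toward the ventral margin.
198 growth lines at 2 per year is 198 / 2 = 99 years.
1904 − 99 = 1805 CE.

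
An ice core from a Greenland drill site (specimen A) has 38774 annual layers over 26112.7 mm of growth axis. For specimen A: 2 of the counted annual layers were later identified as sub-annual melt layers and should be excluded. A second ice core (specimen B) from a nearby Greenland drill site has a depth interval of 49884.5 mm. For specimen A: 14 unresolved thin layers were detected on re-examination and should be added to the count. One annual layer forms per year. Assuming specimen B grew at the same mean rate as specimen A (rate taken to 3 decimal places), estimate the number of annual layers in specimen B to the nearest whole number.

74123 annual layers

Specimen A: adjusted count: 38774 − 2 + 14 = 38786 annual layers.
A: 26112.7 mm over 38786 years gives 26112.7 / 38786 ≈ 0.673 mm/yr.
For B, 49884.5 / 0.673 = 74122.59 years ≈ 74123 annual layers.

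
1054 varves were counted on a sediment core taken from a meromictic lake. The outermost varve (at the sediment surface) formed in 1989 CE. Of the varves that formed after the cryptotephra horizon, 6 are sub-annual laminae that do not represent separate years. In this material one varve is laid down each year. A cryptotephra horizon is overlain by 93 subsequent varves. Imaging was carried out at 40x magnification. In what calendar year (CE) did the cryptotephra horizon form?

1902 CE

93 varves formed after the cryptotephra horizon.
93 − 6 false = 87 true varves after the cryptotephra horizon.
The varve at the sediment surface is 1989 CE, so the cryptotephra horizon dates to 1989 − 87 = 1902 CE.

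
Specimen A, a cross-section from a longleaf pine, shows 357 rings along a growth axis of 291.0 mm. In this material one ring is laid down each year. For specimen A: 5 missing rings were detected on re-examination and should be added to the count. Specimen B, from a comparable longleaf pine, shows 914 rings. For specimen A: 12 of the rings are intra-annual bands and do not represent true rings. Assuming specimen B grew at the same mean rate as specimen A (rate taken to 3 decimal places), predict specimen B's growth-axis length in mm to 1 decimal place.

759.5 mm

Specimen A: adjusted count: 357 − 12 + 5 = 350 rings.
A: Extension rate ≈ 291.0 / 350 = 0.831 mm per year.
Length of B = 0.831 × 914 = 759.5 mm.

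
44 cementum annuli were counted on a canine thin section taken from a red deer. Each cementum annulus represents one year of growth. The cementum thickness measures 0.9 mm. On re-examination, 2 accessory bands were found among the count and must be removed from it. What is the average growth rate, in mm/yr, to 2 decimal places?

0.02 mm/yr

Adjusted count: 44 − 2 = 42 cementum annuli.
0.9 mm over 42 years gives 0.9 / 42 ≈ 0.02 mm/yr.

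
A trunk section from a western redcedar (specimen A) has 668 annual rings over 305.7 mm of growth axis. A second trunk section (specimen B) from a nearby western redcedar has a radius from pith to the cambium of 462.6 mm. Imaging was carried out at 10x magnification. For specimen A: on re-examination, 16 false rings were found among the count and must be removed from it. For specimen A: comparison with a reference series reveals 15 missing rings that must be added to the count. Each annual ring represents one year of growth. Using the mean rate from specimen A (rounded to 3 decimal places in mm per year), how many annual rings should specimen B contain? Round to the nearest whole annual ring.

Specimen A: after corrections the count is 668 − 16 + 15 = 667 annual rings.
A: 305.7 mm over 667 years gives 305.7 / 667 ≈ 0.458 mm per year.
B spans 462.6 / 0.458 = 1010.04 years ≈ 1010 annual rings.

1010 annual rings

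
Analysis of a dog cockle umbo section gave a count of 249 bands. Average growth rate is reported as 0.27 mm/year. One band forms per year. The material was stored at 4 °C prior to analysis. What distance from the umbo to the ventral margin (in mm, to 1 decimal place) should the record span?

67.2 mm

249 years of growth are recorded.
Length ≈ 0.27 × 249 = 67.2 mm.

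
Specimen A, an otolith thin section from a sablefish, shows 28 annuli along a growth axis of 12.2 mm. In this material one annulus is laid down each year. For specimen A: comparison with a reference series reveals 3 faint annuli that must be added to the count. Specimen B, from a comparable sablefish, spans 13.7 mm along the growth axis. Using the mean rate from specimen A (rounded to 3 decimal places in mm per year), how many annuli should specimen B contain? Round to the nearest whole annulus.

35 annuli

Specimen A: after corrections the count is 28 + 3 = 31 annuli.
A: 12.2 mm over 31 years gives 12.2 / 31 ≈ 0.394 mm/yr.
B spans 13.7 / 0.394 = 34.77 years ≈ 35 annuli.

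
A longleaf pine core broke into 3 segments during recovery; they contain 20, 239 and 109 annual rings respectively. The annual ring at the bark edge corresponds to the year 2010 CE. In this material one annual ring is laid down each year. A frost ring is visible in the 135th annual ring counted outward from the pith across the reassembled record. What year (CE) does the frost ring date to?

1777 CE

Total annual rings = 20 + 239 + 109 = 368.
The frost ring sits at annual ring 135 from the pith, so 368 − 135 = 233 annual rings formed after it.
The annual ring at the bark edge is 2010 CE, so the frost ring dates to 2010 − 233 = 1777 CE.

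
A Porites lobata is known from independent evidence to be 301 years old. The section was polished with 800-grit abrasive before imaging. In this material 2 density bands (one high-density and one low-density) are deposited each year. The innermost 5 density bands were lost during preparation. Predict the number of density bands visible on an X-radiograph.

597 density bands

With 2 density bands per year, 301 years would produce 301 × 2 = 602 density bands.
Less the 5 uncaptured density bands: 602 − 5 = 597.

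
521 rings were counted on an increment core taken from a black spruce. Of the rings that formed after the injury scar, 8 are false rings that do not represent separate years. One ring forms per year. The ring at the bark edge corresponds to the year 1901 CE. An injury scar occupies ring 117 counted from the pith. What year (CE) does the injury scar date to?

The injury scar sits at ring 117 from the pith, so 521 − 117 = 404 rings formed after it.
Removing the 8 false rings leaves 404 − 8 = 396 true rings beyond the injury scar.
1901 − 396 = 1505 CE.

1505 CE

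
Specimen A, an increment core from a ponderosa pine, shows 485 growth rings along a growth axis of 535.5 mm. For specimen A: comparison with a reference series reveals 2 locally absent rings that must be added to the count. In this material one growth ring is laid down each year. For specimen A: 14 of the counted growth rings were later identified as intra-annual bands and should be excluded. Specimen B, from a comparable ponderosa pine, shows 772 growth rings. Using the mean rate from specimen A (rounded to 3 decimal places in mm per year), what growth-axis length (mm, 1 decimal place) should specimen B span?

Specimen A: adjusted count: 485 − 14 + 2 = 473 growth rings.
A: Mean rate = 535.5 mm / 473 years ≈ 1.132 mm/yr.
Length of B = 1.132 × 772 = 873.9 mm.

873.9 mm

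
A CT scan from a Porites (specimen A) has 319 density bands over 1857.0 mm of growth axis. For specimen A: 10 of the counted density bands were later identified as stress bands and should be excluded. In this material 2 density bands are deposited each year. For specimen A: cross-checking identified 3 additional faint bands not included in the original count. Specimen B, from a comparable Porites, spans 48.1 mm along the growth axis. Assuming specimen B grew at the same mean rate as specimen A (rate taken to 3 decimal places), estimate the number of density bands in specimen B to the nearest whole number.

8 density bands

Specimen A: true density band count = 319 − 10 + 3 = 312.
Specimen A: with 2 density bands per year, 312 / 2 = 156 years.
A: Mean rate = 1857.0 mm / 156 years ≈ 11.904 mm/yr.
For B, 48.1 / 11.904 = 4.04 years; at 2 density bands per year that is 4.04 × 2 ≈ 8 density bands.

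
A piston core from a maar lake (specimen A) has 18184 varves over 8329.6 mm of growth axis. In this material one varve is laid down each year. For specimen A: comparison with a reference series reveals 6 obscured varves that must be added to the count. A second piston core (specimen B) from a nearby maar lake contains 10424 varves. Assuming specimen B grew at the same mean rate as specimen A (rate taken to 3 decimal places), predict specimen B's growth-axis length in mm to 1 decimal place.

Specimen A: true varve count = 18184 + 6 = 18190.
A: Mean rate = 8329.6 mm / 18190 years ≈ 0.458 mm/year.
For B, 0.458 mm/year × 10424 years = 4774.2 mm.

4774.2 mm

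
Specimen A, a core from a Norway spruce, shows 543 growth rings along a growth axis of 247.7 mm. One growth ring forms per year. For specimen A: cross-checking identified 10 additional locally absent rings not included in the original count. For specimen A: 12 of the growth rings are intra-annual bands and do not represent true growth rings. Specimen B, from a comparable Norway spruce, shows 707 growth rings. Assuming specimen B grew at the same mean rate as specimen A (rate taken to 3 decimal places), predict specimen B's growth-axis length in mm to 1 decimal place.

Specimen A: adjusted count: 543 − 12 + 10 = 541 growth rings.
A: Extension rate ≈ 247.7 / 541 = 0.458 mm per year.
Length of B = 0.458 × 707 = 323.8 mm.

323.8 mm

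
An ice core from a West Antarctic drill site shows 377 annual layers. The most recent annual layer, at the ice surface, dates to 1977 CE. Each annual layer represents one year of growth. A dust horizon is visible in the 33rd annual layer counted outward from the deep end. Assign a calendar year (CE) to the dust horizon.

1633 CE

377 − 33 = 344 annual layers lie beyond the dust horizon toward the ice surface.
Counting back 344 years from 1977 CE places the dust horizon in 1977 − 344 = 1633 CE.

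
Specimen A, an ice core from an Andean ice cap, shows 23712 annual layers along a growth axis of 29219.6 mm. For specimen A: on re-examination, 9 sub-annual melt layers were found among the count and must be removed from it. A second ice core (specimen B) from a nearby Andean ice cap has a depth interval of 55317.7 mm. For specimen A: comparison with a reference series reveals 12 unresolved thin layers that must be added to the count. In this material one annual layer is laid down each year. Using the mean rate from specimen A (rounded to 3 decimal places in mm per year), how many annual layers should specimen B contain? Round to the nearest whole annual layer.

Specimen A: after corrections the count is 23712 − 9 + 12 = 23715 annual layers.
A: Extension rate ≈ 29219.6 / 23715 = 1.232 mm/year.
B spans 55317.7 / 1.232 = 44900.73 years ≈ 44901 annual layers.

44901 annual layers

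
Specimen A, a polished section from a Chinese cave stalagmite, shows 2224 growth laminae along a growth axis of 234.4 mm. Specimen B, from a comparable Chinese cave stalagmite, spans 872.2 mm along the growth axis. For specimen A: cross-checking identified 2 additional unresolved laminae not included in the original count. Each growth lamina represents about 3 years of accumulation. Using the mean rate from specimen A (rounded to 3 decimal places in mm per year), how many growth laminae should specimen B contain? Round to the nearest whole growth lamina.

Specimen A: after corrections the count is 2224 + 2 = 2226 growth laminae.
Specimen A: multiplying by 3 years per growth lamina: 2226 × 3 = 6678 years.
A: Mean rate = 234.4 mm / 6678 years ≈ 0.035 mm/year.
Specimen B: 872.2 mm / 0.035 mm per year = 24920.00 years; at 3 years per growth lamina that is 24920.00 / 3 ≈ 8307 growth laminae.

8307 growth laminae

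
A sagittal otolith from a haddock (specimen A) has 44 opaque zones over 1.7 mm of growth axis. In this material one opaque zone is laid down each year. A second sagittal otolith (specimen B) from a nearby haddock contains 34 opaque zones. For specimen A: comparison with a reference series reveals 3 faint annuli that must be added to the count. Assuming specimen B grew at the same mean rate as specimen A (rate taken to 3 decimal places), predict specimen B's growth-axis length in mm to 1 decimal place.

1.2 mm

Specimen A: after corrections the count is 44 + 3 = 47 opaque zones.
A: 1.7 mm over 47 years gives 1.7 / 47 ≈ 0.036 mm/year.
Length of B = 0.036 × 34 = 1.2 mm.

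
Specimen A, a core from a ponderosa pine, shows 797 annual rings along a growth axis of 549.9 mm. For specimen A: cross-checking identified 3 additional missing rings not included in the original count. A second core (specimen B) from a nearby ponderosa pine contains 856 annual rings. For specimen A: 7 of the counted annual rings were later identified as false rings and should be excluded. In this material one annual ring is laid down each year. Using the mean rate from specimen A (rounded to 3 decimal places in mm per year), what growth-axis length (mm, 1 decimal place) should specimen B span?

593.2 mm

Specimen A: adjusted count: 797 − 7 + 3 = 793 annual rings.
A: Extension rate ≈ 549.9 / 793 = 0.693 mm per year.
For B, 0.693 mm/year × 856 years = 593.2 mm.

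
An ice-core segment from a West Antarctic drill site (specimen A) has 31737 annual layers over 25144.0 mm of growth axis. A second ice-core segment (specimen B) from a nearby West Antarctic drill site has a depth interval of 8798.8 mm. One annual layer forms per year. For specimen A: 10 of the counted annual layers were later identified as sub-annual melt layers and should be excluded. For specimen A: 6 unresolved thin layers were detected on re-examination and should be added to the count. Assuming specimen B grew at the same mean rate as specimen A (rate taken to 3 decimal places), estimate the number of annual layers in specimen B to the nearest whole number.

11110 annual layers

Specimen A: after corrections the count is 31737 − 10 + 6 = 31733 annual layers.
A: 25144.0 mm over 31733 years gives 25144.0 / 31733 ≈ 0.792 mm/year.
Specimen B: 8798.8 mm / 0.792 mm per year = 11109.60 years ≈ 11110 annual layers.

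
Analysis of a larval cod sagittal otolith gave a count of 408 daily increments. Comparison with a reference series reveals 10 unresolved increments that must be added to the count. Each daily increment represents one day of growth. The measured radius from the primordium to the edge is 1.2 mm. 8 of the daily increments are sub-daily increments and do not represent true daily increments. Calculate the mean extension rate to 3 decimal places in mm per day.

0.003 mm per day

Correcting the raw count gives 408 − 8 + 10 = 410 true daily increments.
Mean rate = 1.2 mm / 410 days ≈ 0.003 mm per day.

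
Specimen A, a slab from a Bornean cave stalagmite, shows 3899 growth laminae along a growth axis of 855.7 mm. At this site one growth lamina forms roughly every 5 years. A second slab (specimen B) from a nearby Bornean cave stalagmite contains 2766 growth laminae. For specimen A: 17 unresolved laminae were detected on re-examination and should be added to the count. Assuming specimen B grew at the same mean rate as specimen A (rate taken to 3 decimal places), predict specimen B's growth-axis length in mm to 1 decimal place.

Specimen A: correcting the raw count gives 3899 + 17 = 3916 true growth laminae.
Specimen A: at 5 years per growth lamina, 3916 × 5 = 19580 years.
A: 855.7 mm over 19580 years gives 855.7 / 19580 ≈ 0.044 mm per year.
Specimen B: multiplying by 5 years per growth lamina: 2766 × 5 = 13830 years. For B, 0.044 mm/year × 13830 years = 608.5 mm.

608.5 mm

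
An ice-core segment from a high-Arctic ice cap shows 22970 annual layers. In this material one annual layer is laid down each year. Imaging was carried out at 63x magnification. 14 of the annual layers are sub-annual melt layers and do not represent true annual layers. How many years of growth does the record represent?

Adjusted count: 22970 − 14 = 22956 annual layers.
At one annual layer per year, that is 22956 years.

22956 yr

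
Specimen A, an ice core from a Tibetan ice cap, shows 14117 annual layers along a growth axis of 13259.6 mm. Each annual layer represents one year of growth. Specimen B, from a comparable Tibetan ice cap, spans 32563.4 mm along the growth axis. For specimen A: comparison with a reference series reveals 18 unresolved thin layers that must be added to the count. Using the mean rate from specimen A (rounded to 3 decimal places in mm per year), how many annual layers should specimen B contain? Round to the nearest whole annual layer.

34716 annual layers

Specimen A: adjusted count: 14117 + 18 = 14135 annual layers.
A: Extension rate ≈ 13259.6 / 14135 = 0.938 mm/year.
B spans 32563.4 / 0.938 = 34715.78 years ≈ 34716 annual layers.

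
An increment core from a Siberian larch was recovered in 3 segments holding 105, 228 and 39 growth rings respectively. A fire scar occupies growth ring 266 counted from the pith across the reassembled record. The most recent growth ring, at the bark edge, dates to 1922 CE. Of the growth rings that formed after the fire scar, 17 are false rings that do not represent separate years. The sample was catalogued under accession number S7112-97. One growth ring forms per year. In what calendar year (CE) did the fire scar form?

1833 CE

Total growth rings = 105 + 228 + 39 = 372.
Between growth ring 266 and the bark edge there are 372 − 266 = 106 growth rings.
106 − 17 false = 89 true growth rings after the fire scar.
The growth ring at the bark edge is 1922 CE, so the fire scar dates to 1922 − 89 = 1833 CE.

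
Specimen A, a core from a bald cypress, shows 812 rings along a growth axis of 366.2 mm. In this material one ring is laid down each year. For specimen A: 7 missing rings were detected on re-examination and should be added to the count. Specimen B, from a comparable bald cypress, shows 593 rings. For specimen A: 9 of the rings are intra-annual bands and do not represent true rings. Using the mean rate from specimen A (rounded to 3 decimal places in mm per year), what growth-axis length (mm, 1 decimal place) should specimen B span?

Specimen A: adjusted count: 812 − 9 + 7 = 810 rings.
A: Extension rate ≈ 366.2 / 810 = 0.452 mm/yr.
Length of B = 0.452 × 593 = 268.0 mm.

268.0 mm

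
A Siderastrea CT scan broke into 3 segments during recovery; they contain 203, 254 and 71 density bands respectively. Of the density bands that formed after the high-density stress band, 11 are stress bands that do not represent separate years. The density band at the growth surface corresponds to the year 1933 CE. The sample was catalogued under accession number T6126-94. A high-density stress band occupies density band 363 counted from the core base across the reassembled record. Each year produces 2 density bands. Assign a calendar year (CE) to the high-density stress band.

1856 CE

Total density bands = 203 + 254 + 71 = 528.
Between density band 363 and the growth surface there are 528 − 363 = 165 density bands.
165 − 11 false = 154 true density bands after the high-density stress band.
154 density bands at 2 per year is 154 / 2 = 77 years.
The density band at the growth surface is 1933 CE, so the high-density stress band dates to 1933 − 77 = 1856 CE.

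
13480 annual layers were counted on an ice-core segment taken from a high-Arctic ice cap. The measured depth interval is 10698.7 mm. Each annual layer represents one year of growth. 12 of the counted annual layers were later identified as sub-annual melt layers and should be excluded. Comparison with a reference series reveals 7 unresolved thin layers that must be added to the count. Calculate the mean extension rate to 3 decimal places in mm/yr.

0.794 mm/yr

Adjusted count: 13480 − 12 + 7 = 13475 annual layers.
Mean rate = 10698.7 mm / 13475 years ≈ 0.794 mm/yr.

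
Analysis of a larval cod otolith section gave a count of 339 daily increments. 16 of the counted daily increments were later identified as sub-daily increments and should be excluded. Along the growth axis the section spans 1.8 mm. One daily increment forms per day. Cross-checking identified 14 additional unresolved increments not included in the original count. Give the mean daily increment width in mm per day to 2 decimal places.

True daily increment count = 339 − 16 + 14 = 337.
Extension rate ≈ 1.8 / 337 = 0.01 mm per day.

0.01 mm per day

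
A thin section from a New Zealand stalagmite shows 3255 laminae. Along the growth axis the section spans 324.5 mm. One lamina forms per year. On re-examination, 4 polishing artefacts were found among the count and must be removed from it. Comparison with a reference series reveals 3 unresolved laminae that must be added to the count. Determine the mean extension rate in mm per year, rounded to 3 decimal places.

Correcting the raw count gives 3255 − 4 + 3 = 3254 true laminae.
Mean rate = 324.5 mm / 3254 years ≈ 0.100 mm per year.

0.100 mm per year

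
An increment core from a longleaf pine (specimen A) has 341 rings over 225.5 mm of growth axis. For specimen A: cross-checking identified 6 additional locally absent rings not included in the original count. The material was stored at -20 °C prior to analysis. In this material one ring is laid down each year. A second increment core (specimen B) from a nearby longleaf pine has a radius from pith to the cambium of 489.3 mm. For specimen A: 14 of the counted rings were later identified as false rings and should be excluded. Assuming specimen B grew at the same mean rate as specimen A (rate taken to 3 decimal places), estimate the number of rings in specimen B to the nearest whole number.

723 rings

Specimen A: adjusted count: 341 − 14 + 6 = 333 rings.
A: 225.5 mm over 333 years gives 225.5 / 333 ≈ 0.677 mm/yr.
Specimen B: 489.3 mm / 0.677 mm per year = 722.75 years ≈ 723 rings.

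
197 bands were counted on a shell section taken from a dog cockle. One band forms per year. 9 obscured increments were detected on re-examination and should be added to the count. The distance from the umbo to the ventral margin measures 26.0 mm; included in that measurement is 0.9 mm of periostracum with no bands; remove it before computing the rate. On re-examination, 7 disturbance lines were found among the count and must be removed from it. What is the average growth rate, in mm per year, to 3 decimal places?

After corrections the count is 197 − 7 + 9 = 199 bands.
Net length = 26.0 − 0.9 = 25.1 mm.
Extension rate ≈ 25.1 / 199 = 0.126 mm per year.

0.126 mm per year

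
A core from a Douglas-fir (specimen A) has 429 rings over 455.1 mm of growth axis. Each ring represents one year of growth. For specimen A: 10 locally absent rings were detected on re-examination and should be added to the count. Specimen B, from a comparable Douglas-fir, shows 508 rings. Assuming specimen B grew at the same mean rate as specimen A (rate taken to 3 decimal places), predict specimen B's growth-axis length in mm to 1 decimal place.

Specimen A: adjusted count: 429 + 10 = 439 rings.
A: 455.1 mm over 439 years gives 455.1 / 439 ≈ 1.037 mm/year.
For B, 1.037 mm/year × 508 years = 526.8 mm.

526.8 mm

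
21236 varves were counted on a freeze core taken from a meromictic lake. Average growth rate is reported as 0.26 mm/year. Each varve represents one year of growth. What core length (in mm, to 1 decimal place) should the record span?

5521.4 mm

21236 years of growth are recorded.
Length ≈ 0.26 × 21236 = 5521.4 mm.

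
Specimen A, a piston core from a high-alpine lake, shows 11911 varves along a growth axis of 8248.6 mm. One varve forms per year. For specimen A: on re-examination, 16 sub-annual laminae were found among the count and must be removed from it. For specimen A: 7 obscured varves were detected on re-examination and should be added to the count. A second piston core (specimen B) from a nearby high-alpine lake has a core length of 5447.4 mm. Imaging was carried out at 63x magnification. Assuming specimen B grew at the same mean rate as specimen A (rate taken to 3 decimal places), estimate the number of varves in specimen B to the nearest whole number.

Specimen A: true varve count = 11911 − 16 + 7 = 11902.
A: 8248.6 mm over 11902 years gives 8248.6 / 11902 ≈ 0.693 mm per year.
For B, 5447.4 / 0.693 = 7860.61 years ≈ 7861 varves.

7861 varves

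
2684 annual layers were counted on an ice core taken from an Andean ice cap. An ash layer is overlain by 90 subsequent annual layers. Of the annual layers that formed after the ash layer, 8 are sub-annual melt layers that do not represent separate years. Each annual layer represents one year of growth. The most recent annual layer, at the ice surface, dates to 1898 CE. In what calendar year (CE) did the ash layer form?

90 annual layers formed after the ash layer.
Removing the 8 false annual layers leaves 90 − 8 = 82 true annual layers beyond the ash layer.
The annual layer at the ice surface is 1898 CE, so the ash layer dates to 1898 − 82 = 1816 CE.

1816 CE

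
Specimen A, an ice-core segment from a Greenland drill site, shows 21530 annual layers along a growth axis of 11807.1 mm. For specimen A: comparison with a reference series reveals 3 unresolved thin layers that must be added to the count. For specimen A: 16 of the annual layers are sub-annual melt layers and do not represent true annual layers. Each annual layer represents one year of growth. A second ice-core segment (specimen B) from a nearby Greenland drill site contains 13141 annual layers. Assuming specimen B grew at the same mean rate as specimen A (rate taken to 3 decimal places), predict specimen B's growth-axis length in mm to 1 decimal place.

Specimen A: adjusted count: 21530 − 16 + 3 = 21517 annual layers.
A: Extension rate ≈ 11807.1 / 21517 = 0.549 mm per year.
Length of B = 0.549 × 13141 = 7214.4 mm.

7214.4 mm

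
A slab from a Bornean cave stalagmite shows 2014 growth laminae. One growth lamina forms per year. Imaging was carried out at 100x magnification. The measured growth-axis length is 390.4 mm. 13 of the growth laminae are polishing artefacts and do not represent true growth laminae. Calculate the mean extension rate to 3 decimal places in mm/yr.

Adjusted count: 2014 − 13 = 2001 growth laminae.
Mean rate = 390.4 mm / 2001 years ≈ 0.195 mm/yr.

0.195 mm/yr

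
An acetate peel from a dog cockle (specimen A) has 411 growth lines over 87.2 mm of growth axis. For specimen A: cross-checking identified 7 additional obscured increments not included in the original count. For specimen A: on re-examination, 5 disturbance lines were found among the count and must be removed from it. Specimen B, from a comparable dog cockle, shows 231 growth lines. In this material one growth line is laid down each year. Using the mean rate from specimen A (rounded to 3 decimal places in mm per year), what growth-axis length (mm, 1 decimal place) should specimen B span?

Specimen A: true growth line count = 411 − 5 + 7 = 413.
A: Extension rate ≈ 87.2 / 413 = 0.211 mm per year.
For B, 0.211 mm/year × 231 years = 48.7 mm.

48.7 mm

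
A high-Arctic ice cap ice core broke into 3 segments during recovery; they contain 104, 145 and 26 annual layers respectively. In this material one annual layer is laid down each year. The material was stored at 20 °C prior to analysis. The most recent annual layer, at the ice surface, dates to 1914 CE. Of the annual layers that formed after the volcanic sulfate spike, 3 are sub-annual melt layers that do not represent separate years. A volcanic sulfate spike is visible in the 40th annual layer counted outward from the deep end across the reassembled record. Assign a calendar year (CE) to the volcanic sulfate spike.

1682 CE

Total annual layers = 104 + 145 + 26 = 275.
275 − 40 = 235 annual layers lie beyond the volcanic sulfate spike toward the ice surface.
Excluding 3 false annual layers: 235 − 3 = 232.
Counting back 232 years from 1914 CE places the volcanic sulfate spike in 1914 − 232 = 1682 CE.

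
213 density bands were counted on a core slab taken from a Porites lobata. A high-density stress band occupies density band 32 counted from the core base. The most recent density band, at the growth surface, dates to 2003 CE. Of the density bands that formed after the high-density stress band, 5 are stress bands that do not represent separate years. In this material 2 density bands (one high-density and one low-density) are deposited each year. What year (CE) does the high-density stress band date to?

213 − 32 = 181 density bands lie beyond the high-density stress band toward the growth surface.
181 − 5 false = 176 true density bands after the high-density stress band.
With 2 density bands per year, 176 / 2 = 88 years.
2003 − 88 = 1915 CE.

1915 CE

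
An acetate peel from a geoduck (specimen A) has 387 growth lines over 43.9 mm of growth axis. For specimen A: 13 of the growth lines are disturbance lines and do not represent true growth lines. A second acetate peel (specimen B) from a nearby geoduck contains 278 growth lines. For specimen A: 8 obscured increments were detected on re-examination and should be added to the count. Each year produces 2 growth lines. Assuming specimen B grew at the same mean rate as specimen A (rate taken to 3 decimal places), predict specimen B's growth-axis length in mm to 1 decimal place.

32.0 mm

Specimen A: after corrections the count is 387 − 13 + 8 = 382 growth lines.
Specimen A: with 2 growth lines per year, 382 / 2 = 191 years.
A: 43.9 mm over 191 years gives 43.9 / 191 ≈ 0.230 mm/year.
Specimen B: dividing by 2 growth lines per year: 278 / 2 = 139 years. B's length ≈ 0.230 × 139 = 32.0 mm.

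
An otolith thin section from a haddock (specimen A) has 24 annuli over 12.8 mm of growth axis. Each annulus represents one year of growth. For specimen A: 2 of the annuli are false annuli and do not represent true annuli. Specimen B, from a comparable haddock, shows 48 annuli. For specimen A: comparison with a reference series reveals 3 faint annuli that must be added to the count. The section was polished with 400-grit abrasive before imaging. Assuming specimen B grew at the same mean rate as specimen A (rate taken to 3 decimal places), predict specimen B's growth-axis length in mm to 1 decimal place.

24.6 mm

Specimen A: adjusted count: 24 − 2 + 3 = 25 annuli.
A: Extension rate ≈ 12.8 / 25 = 0.512 mm/yr.
Length of B = 0.512 × 48 = 24.6 mm.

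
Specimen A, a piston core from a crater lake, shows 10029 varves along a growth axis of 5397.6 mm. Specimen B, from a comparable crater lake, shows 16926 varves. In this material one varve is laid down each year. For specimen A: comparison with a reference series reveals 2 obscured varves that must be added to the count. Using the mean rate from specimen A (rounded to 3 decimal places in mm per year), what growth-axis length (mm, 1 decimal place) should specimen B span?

9106.2 mm

Specimen A: adjusted count: 10029 + 2 = 10031 varves.
A: Mean rate = 5397.6 mm / 10031 years ≈ 0.538 mm/yr.
For B, 0.538 mm/year × 16926 years = 9106.2 mm.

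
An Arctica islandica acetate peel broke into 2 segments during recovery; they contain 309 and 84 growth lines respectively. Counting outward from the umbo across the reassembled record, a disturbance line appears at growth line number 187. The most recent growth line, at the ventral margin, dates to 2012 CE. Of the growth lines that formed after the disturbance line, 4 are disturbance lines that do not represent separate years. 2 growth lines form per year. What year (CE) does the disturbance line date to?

Total growth lines = 309 + 84 = 393.
The disturbance line sits at growth line 187 from the umbo, so 393 − 187 = 206 growth lines formed after it.
206 − 4 false = 202 true growth lines after the disturbance line.
With 2 growth lines per year, 202 / 2 = 101 years.
2012 − 101 = 1911 CE.

1911 CE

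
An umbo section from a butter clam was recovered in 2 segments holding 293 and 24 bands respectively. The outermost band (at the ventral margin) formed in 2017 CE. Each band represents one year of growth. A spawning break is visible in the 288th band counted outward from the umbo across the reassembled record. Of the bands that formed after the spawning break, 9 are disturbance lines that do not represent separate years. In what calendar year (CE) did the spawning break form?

Total bands = 293 + 24 = 317.
317 − 288 = 29 bands lie beyond the spawning break toward the ventral margin.
29 − 9 false = 20 true bands after the spawning break.
2017 − 20 = 1997 CE.

1997 CE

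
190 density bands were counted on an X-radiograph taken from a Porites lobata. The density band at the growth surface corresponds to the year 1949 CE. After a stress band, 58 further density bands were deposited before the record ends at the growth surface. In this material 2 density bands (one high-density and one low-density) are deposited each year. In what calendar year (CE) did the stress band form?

There are 58 density bands younger than the stress band.
58 density bands at 2 per year is 58 / 2 = 29 years.
1949 − 29 = 1920 CE.

1920 CE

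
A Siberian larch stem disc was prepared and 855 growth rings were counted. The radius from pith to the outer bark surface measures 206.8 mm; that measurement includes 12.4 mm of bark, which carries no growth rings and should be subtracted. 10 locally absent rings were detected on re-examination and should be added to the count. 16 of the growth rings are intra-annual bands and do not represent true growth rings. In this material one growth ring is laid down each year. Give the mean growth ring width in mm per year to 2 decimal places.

0.23 mm per year

True growth ring count = 855 − 16 + 10 = 849.
The growth record spans 206.8 − 12.4 = 194.4 mm.
194.4 mm over 849 years gives 194.4 / 849 ≈ 0.23 mm per year.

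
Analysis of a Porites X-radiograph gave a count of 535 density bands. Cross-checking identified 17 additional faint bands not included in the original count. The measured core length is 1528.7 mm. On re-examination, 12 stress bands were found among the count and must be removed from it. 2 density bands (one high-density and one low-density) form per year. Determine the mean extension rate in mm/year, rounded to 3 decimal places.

5.662 mm/year

Adjusted count: 535 − 12 + 17 = 540 density bands.
540 density bands at 2 per year is 540 / 2 = 270 years.
Mean rate = 1528.7 mm / 270 years ≈ 5.662 mm/year.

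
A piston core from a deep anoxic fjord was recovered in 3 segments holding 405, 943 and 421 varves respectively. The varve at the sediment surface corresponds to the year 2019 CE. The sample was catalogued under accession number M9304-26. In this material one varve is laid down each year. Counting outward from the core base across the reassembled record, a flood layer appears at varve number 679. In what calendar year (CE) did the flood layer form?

929 CE

Total varves = 405 + 943 + 421 = 1769.
1769 − 679 = 1090 varves lie beyond the flood layer toward the sediment surface.
2019 − 1090 = 929 CE.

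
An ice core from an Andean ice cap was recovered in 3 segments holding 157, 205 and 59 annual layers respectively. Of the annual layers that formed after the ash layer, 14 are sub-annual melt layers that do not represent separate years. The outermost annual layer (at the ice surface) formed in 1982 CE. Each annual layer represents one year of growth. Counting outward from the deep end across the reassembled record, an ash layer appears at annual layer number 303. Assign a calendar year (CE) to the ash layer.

Total annual layers = 157 + 205 + 59 = 421.
421 − 303 = 118 annual layers lie beyond the ash layer toward the ice surface.
Removing the 14 false annual layers leaves 118 − 14 = 104 true annual layers beyond the ash layer.
1982 − 104 = 1878 CE.

1878 CE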